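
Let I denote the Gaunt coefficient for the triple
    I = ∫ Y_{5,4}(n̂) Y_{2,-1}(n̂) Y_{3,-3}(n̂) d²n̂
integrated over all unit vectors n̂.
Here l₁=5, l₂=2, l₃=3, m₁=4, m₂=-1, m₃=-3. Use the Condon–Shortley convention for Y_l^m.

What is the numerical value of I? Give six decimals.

Checks pass: Σm=0; 10 even; l₃=3∈[3,7].
(2·5+1)(2·2+1)(2·3+1) = 385
Δ: 4! 6! 0! / 11! → 1/2310
sum: t=2:+1/144 = 1/144
3j²(5 2 3; 0 0 0) = Δ·Π!·Σ² = 10/231  (sign -1)
sum: t=1:−1/4320 = -1/4320
3j²(5 2 3; 4 -1 -3) = Δ·Π!·Σ² = 2/55  (sign -1)
combine: 4πI² = 385·10/231·2/55 = 20/33
take √, sign +1: I = 0.21961050

0.219610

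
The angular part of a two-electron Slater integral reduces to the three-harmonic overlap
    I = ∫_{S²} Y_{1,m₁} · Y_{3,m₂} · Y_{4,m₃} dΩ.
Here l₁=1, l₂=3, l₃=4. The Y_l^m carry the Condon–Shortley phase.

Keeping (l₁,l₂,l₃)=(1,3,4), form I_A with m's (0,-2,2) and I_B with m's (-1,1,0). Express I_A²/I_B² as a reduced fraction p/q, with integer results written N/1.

2/1

Same 1,3,4: normalisation and zero-m 3j drop out of the ratio.
A: Δ: 0! 2! 6! / 9! → 1/252; sum: t=0:+1/120 = 1/120; 3j²(1 3 4; 0 -2 2) = Δ·Π!·Σ² = 1/21  (sign +1)
B: Δ: 0! 2! 6! / 9! → 1/252; sum: t=0:+1/96 = 1/96; 3j²(1 3 4; -1 1 0) = Δ·Π!·Σ² = 1/42  (sign +1)
I_A²/I_B² = (1/21)/(1/42) = 2/1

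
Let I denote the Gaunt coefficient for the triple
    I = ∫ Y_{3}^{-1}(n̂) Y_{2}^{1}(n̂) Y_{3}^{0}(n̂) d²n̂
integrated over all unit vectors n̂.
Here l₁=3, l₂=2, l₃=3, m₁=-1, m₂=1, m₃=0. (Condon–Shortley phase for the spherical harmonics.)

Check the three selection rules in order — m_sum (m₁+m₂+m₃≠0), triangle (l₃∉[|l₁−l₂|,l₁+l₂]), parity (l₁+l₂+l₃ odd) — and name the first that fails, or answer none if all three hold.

none

Σmᵢ = 0  ✓
l₃∈[|l₁−l₂|,l₁+l₂]=[1,5], have l₃=3  ✓
Σlᵢ = 8 ⇒ even  ✓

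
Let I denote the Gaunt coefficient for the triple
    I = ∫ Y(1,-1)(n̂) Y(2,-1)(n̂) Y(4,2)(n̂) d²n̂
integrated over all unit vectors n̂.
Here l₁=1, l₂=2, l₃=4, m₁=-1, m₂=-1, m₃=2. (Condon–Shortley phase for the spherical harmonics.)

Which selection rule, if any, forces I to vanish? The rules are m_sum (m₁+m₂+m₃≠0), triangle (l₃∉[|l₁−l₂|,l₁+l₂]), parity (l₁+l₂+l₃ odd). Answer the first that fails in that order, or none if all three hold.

azimuthal sum: -1 − 1 + 2 = 0  ✓
1 ≤ 4 ≤ 3 (triangle on l)  ✗
L = 1 + 2 + 4 = 7 (odd)

triangle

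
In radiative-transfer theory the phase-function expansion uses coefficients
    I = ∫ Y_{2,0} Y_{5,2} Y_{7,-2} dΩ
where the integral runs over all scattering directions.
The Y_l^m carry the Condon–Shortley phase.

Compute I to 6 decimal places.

0.215014

Rules hold: Σm=0, L=14 even, 3≤7≤7.
N = 5·11·15 = 825
Δ = 0!·4!·10!/15! = 1/15015
Racah Σ t=0..0: t=0:+1/57600 = 1/57600
⇒ 3j(2 5 7; 0 0 0)² = 21/715, sgn -1
Racah Σ t=0..0: t=0:+1/120960 = 1/120960
⇒ 3j(2 5 7; 0 2 -2)² = 24/1001, sgn -1
4πI² = N·(3j₀)²·(3jₘ)² = 1080/1859
I = +1·√(0.580958/4π) = 0.21501425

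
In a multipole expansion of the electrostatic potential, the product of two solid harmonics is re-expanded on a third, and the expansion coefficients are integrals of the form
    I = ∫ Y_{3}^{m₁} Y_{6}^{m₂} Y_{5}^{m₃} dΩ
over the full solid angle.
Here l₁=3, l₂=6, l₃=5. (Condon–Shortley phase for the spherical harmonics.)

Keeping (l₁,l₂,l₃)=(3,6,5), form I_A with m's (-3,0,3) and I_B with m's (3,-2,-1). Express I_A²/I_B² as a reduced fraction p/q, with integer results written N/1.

l's match ⇒ only the (l;m) 3-j factors differ between A and B.
A: triangle coeff Δ(3,6,5) = 1/675675; Σ_t [4,4]: t=4:+1/69120 = 1/69120; (3j)²=4/429 [(3 6 5; -3 0 3)], sign=+1
B: triangle coeff Δ(3,6,5) = 1/675675; Σ_t [0,0]: t=0:+1/27648 = 1/27648; (3j)²=10/429 [(3 6 5; 3 -2 -1)], sign=+1
I_A²/I_B² = (4/429)/(10/429) = 2/5

2/5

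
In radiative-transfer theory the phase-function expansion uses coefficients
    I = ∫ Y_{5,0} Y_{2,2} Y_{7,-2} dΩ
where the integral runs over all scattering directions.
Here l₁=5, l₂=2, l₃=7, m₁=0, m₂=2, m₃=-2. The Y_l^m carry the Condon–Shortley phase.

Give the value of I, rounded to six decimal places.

0.127204

Checks pass: Σm=0; 14 even; l₃=7∈[3,7].
(2·5+1)(2·2+1)(2·7+1) = 825
Δ: 0! 10! 4! / 15! → 1/15015
sum: t=0:+1/57600 = 1/57600
3j²(5 2 7; 0 0 0) = Δ·Π!·Σ² = 21/715  (sign -1)
sum: t=0:+1/345600 = 1/345600
3j²(5 2 7; 0 2 -2) = Δ·Π!·Σ² = 6/715  (sign -1)
combine: 4πI² = 825·21/715·6/715 = 378/1859
take √, sign +1: I = 0.12720415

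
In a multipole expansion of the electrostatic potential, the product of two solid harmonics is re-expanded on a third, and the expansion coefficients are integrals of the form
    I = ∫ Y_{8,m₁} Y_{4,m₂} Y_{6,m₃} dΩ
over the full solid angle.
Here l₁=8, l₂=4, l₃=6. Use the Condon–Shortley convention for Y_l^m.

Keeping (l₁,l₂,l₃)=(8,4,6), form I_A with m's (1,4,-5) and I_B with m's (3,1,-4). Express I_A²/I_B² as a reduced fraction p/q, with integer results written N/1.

Same 8,4,6: normalisation and zero-m 3j drop out of the ratio.
A: Δ: 6! 10! 2! / 19! → 1/23279256; sum: t=6:+1/522547200 = 1/522547200; 3j²(8 4 6; 1 4 -5) = Δ·Π!·Σ² = 35/75582  (sign -1)
B: Δ: 6! 10! 2! / 19! → 1/23279256; sum: t=3:−1/5806080 t=4:+1/17418240 t=5:−1/870912000 = -101/870912000; 3j²(8 4 6; 3 1 -4) = Δ·Π!·Σ² = 10201/705432  (sign -1)
I_A²/I_B² = (35/75582)/(10201/705432) = 980/30603

980/30603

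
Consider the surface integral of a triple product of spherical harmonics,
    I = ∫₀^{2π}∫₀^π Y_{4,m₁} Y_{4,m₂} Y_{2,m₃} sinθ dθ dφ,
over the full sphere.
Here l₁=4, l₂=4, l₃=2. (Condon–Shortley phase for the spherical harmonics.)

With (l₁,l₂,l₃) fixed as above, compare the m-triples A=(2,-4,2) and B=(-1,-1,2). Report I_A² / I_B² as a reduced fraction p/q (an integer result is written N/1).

l's match ⇒ only the (l;m) 3-j factors differ between A and B.
A: triangle coeff Δ(4,4,2) = 1/13860; Σ_t [0,0]: t=0:+1/2880 = 1/2880; (3j)²=2/165 [(4 4 2; 2 -4 2)], sign=+1
B: triangle coeff Δ(4,4,2) = 1/13860; Σ_t [3,3]: t=3:−1/144 = -1/144; (3j)²=10/231 [(4 4 2; -1 -1 2)], sign=-1
I_A²/I_B² = (2/165)/(10/231) = 7/25

7/25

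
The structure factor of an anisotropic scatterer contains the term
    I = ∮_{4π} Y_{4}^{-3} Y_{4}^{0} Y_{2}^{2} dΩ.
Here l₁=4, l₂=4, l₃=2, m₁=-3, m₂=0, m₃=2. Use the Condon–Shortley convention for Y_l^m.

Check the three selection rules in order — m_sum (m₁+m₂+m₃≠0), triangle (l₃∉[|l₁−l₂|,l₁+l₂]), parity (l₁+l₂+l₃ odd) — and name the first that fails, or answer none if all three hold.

azimuthal sum: -3 + 0 + 2 = -1  ✗
0 ≤ 2 ≤ 8 (triangle on l)
L = 4 + 4 + 2 = 10 (even)

m_sum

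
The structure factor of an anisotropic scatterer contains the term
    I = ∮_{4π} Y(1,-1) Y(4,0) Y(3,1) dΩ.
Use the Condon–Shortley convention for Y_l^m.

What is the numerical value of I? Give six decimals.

Rules hold: Σm=0, L=8 even, 3≤3≤5.
N = 3·9·7 = 189
Δ = 2!·0!·6!/9! = 1/252
Racah Σ t=1..1: t=1:−1/36 = -1/36
⇒ 3j(1 4 3; 0 0 0)² = 4/63, sgn +1
Racah Σ t=2..2: t=2:+1/96 = 1/96
⇒ 3j(1 4 3; -1 0 1)² = 1/42, sgn +1
4πI² = N·(3j₀)²·(3jₘ)² = 2/7
I = +1·√(0.285714/4π) = 0.15078601

0.150786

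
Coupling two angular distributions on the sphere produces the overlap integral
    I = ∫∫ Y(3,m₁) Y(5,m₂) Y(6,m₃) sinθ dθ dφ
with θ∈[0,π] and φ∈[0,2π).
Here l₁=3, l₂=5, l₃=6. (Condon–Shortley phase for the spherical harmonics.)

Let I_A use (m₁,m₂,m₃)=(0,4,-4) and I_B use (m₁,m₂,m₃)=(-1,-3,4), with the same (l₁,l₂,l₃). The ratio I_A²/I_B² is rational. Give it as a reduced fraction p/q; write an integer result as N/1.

l's match ⇒ only the (l;m) 3-j factors differ between A and B.
A: triangle coeff Δ(3,5,6) = 1/675675; Σ_t [1,2]: t=1:−1/161280 t=2:+1/60480 = 1/96768; (3j)²=15/1001 [(3 5 6; 0 4 -4)], sign=+1
B: triangle coeff Δ(3,5,6) = 1/675675; Σ_t [0,2]: t=0:+1/69120 t=1:−1/30240 t=2:+1/322560 = -1/64512; (3j)²=10/1001 [(3 5 6; -1 -3 4)], sign=-1
I_A²/I_B² = (15/1001)/(10/1001) = 3/2

3/2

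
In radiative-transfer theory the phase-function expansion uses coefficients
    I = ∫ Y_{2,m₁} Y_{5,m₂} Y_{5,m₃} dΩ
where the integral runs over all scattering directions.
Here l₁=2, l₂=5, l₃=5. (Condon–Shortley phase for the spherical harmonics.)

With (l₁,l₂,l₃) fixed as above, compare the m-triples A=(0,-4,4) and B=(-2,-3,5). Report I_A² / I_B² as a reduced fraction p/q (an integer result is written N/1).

l's match ⇒ only the (l;m) 3-j factors differ between A and B.
A: triangle coeff Δ(2,5,5) = 1/38610; Σ_t [0,1]: t=0:+1/20160 t=1:−1/40320 = 1/40320; (3j)²=6/715 [(2 5 5; 0 -4 4)], sign=-1
B: triangle coeff Δ(2,5,5) = 1/38610; Σ_t [2,2]: t=2:+1/161280 = 1/161280; (3j)²=1/143 [(2 5 5; -2 -3 5)], sign=+1
I_A²/I_B² = (6/715)/(1/143) = 6/5

6/5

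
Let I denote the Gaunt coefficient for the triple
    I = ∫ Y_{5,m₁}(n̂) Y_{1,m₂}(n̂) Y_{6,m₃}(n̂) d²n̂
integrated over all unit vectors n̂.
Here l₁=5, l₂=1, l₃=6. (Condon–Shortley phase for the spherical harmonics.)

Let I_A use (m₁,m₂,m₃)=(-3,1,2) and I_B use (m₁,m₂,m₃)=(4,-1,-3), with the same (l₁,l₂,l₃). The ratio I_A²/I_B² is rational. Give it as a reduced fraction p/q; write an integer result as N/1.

2/1

Shared (l₁,l₂,l₃)=(5,1,6): N and (l;000)² cancel in I_A²/I_B².
A: Δ = 0!·10!·2!/13! = 1/858; Racah Σ t=0..0: t=0:+1/161280 = 1/161280; ⇒ 3j(5 1 6; -3 1 2)² = 1/143, sgn +1
B: Δ = 0!·10!·2!/13! = 1/858; Racah Σ t=0..0: t=0:+1/725760 = 1/725760; ⇒ 3j(5 1 6; 4 -1 -3)² = 1/286, sgn -1
I_A²/I_B² = (1/143)/(1/286) = 2/1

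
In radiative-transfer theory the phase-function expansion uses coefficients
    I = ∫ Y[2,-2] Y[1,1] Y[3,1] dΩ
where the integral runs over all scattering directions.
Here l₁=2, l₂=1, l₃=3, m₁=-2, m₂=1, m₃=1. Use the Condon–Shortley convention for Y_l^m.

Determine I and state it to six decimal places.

-0.082589

m-sum 0 ✓  L=6 even ✓  1≤3≤3 ✓
Π(2lᵢ+1) = 5×3×7 = 105
triangle coeff Δ(2,1,3) = 1/105
Σ_t [0,0]: t=0:+1/4 = 1/4
(3j)²=3/35 [(2 1 3; 0 0 0)], sign=-1
Σ_t [0,0]: t=0:+1/48 = 1/48
(3j)²=1/105 [(2 1 3; -2 1 1)], sign=+1
⇒ 4πI² = 3/35
I = (-1)√(3/35/(4π)) = -0.08258890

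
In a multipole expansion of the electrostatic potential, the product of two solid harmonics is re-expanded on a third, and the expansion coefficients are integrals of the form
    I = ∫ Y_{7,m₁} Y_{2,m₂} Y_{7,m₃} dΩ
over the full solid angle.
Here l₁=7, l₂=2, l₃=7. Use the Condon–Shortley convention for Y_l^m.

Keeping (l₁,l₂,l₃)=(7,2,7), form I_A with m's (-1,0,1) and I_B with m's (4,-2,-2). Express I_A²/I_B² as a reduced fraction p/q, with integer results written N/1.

2809/3300

Shared (l₁,l₂,l₃)=(7,2,7): N and (l;000)² cancel in I_A²/I_B².
A: Δ = 2!·12!·2!/17! = 1/185640; Racah Σ t=0..2: t=0:+1/3870720 t=1:−1/604800 t=2:+1/2073600 = -53/58060800; ⇒ 3j(7 2 7; -1 0 1)² = 2809/185640, sgn -1
B: Δ = 2!·12!·2!/17! = 1/185640; Racah Σ t=0..0: t=0:+1/8709120 = 1/8709120; ⇒ 3j(7 2 7; 4 -2 -2)² = 55/3094, sgn -1
I_A²/I_B² = (2809/185640)/(55/3094) = 2809/3300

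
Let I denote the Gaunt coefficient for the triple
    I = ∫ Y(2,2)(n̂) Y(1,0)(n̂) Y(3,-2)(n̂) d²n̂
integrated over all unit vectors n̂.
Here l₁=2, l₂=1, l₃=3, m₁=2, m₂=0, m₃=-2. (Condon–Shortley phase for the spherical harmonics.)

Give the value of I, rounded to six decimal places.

Checks pass: Σm=0; 6 even; l₃=3∈[1,3].
(2·2+1)(2·1+1)(2·3+1) = 105
Δ: 0! 4! 2! / 7! → 1/105
sum: t=0:+1/4 = 1/4
3j²(2 1 3; 0 0 0) = Δ·Π!·Σ² = 3/35  (sign -1)
sum: t=0:+1/24 = 1/24
3j²(2 1 3; 2 0 -2) = Δ·Π!·Σ² = 1/21  (sign -1)
combine: 4πI² = 105·3/35·1/21 = 3/7
take √, sign +1: I = 0.18467439

0.184674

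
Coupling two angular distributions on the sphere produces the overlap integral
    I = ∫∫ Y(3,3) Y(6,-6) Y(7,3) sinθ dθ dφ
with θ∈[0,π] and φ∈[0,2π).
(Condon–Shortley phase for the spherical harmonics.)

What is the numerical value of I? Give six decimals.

Checks pass: Σm=0; 16 even; l₃=7∈[3,9].
(2·3+1)(2·6+1)(2·7+1) = 1365
Δ: 2! 4! 10! / 17! → 1/2042040
sum: t=0:+1/207360 t=1:−1/57600 t=2:+1/207360 = -1/129600
3j²(3 6 7; 0 0 0) = Δ·Π!·Σ² = 168/12155  (sign +1)
sum: t=0:+1/174182400 = 1/174182400
3j²(3 6 7; 3 -6 3) = Δ·Π!·Σ² = 3/6188  (sign +1)
combine: 4πI² = 1365·168/12155·3/6188 = 378/41327
take √, sign +1: I = 0.02697889

0.026979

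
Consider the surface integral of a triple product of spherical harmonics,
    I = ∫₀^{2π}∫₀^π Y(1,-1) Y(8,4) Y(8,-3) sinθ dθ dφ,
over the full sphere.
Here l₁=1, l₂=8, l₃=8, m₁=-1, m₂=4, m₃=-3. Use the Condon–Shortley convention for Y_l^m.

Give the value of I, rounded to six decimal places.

L=17 odd ⇒ parity kills the (l;000) factor ⇒ I = 0

0.000000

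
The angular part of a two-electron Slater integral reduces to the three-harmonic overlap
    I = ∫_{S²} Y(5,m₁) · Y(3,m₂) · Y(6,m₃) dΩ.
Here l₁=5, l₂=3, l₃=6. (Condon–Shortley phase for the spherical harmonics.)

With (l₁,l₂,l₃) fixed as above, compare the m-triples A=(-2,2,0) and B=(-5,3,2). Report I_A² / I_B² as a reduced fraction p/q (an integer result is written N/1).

21/1

Shared (l₁,l₂,l₃)=(5,3,6): N and (l;000)² cancel in I_A²/I_B².
A: Δ = 2!·8!·4!/15! = 1/675675; Racah Σ t=1..2: t=1:−1/34560 t=2:+1/8640 = 1/11520; ⇒ 3j(5 3 6; -2 2 0)² = 3/143, sgn +1
B: Δ = 2!·8!·4!/15! = 1/675675; Racah Σ t=2..2: t=2:+1/1935360 = 1/1935360; ⇒ 3j(5 3 6; -5 3 2)² = 1/1001, sgn +1
I_A²/I_B² = (3/143)/(1/1001) = 21/1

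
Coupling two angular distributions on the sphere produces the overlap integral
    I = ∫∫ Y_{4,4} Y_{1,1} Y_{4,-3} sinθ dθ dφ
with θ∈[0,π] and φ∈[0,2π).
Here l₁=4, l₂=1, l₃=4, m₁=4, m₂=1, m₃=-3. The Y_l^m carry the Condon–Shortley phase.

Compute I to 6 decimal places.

0.000000

4 + 1 − 3 = 2 ≠ 0: azimuthal integral kills it; I = 0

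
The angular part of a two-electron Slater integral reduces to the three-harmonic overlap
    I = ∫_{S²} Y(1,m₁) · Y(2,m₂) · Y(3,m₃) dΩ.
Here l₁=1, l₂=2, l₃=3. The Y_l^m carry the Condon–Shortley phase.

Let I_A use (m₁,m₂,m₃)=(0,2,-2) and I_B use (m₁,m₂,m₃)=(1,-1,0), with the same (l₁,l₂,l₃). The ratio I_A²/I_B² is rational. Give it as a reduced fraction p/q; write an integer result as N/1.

5/3

l's match ⇒ only the (l;m) 3-j factors differ between A and B.
A: triangle coeff Δ(1,2,3) = 1/105; Σ_t [0,0]: t=0:+1/24 = 1/24; (3j)²=1/21 [(1 2 3; 0 2 -2)], sign=-1
B: triangle coeff Δ(1,2,3) = 1/105; Σ_t [0,0]: t=0:+1/12 = 1/12; (3j)²=1/35 [(1 2 3; 1 -1 0)], sign=-1
I_A²/I_B² = (1/21)/(1/35) = 5/3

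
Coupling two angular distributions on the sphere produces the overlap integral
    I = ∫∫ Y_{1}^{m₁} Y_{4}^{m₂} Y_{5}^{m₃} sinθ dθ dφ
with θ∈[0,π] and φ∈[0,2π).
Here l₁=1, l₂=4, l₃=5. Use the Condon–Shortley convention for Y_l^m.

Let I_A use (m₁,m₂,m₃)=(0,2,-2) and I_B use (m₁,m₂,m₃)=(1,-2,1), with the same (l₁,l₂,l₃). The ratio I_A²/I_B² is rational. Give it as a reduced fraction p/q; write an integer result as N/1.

l's match ⇒ only the (l;m) 3-j factors differ between A and B.
A: triangle coeff Δ(1,4,5) = 1/495; Σ_t [0,0]: t=0:+1/1440 = 1/1440; (3j)²=7/165 [(1 4 5; 0 2 -2)], sign=-1
B: triangle coeff Δ(1,4,5) = 1/495; Σ_t [0,0]: t=0:+1/2880 = 1/2880; (3j)²=2/165 [(1 4 5; 1 -2 1)], sign=+1
I_A²/I_B² = (7/165)/(2/165) = 7/2

7/2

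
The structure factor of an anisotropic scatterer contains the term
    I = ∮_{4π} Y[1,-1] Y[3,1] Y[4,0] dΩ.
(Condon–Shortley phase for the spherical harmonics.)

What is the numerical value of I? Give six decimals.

0.150786

m-sum 0 ✓  L=8 even ✓  2≤4≤4 ✓
Π(2lᵢ+1) = 3×7×9 = 189
triangle coeff Δ(1,3,4) = 1/252
Σ_t [0,0]: t=0:+1/36 = 1/36
(3j)²=4/63 [(1 3 4; 0 0 0)], sign=+1
Σ_t [0,0]: t=0:+1/96 = 1/96
(3j)²=1/42 [(1 3 4; -1 1 0)], sign=+1
⇒ 4πI² = 2/7
I = (+1)√(2/7/(4π)) = 0.15078601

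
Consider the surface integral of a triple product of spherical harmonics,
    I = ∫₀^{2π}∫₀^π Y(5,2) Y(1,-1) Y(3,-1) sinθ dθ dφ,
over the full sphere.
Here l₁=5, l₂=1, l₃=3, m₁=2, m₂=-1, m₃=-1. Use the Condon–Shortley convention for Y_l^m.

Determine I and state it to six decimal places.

0.000000

l₃=3 ∉ [4,6] — triangle fails ⇒ I = 0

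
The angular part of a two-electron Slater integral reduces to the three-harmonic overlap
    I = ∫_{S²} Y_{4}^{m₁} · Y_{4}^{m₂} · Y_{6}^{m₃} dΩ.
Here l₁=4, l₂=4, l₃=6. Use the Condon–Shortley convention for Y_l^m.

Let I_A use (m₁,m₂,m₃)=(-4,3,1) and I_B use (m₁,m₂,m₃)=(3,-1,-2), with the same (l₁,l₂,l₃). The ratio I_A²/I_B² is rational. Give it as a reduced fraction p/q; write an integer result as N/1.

7/45

Shared (l₁,l₂,l₃)=(4,4,6): N and (l;000)² cancel in I_A²/I_B².
A: Δ = 2!·6!·6!/15! = 1/1261260; Racah Σ t=2..2: t=2:+1/172800 = 1/172800; ⇒ 3j(4 4 6; -4 3 1)² = 7/2145, sgn -1
B: Δ = 2!·6!·6!/15! = 1/1261260; Racah Σ t=0..1: t=0:+1/8640 t=1:−1/34560 = 1/11520; ⇒ 3j(4 4 6; 3 -1 -2)² = 3/143, sgn +1
I_A²/I_B² = (7/2145)/(3/143) = 7/45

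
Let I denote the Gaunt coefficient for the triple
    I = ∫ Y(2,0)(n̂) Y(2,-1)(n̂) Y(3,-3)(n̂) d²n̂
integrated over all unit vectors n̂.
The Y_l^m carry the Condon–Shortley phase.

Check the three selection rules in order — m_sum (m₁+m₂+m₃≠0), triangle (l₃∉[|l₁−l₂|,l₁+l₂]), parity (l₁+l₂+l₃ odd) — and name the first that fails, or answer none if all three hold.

azimuthal sum: 0 − 1 − 3 = -4  ✗
0 ≤ 3 ≤ 4 (triangle on l)
L = 2 + 2 + 3 = 7 (odd)

m_sum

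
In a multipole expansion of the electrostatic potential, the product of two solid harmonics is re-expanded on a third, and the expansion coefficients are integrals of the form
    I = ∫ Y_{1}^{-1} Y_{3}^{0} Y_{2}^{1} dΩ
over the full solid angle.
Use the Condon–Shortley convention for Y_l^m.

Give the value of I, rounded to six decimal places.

m-sum 0 ✓  L=6 even ✓  2≤2≤4 ✓
Π(2lᵢ+1) = 3×7×5 = 105
triangle coeff Δ(1,3,2) = 1/105
Σ_t [1,1]: t=1:−1/4 = -1/4
(3j)²=3/35 [(1 3 2; 0 0 0)], sign=-1
Σ_t [2,2]: t=2:+1/12 = 1/12
(3j)²=1/35 [(1 3 2; -1 0 1)], sign=-1
⇒ 4πI² = 9/35
I = (+1)√(9/35/(4π)) = 0.14304817

0.143048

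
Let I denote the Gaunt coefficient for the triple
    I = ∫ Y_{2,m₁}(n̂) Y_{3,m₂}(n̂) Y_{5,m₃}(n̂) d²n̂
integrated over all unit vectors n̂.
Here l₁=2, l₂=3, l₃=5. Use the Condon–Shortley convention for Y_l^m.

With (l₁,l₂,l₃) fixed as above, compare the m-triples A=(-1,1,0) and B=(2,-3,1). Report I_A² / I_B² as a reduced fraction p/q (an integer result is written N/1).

50/1

l's match ⇒ only the (l;m) 3-j factors differ between A and B.
A: triangle coeff Δ(2,3,5) = 1/2310; Σ_t [0,0]: t=0:+1/288 = 1/288; (3j)²=5/231 [(2 3 5; -1 1 0)], sign=-1
B: triangle coeff Δ(2,3,5) = 1/2310; Σ_t [0,0]: t=0:+1/17280 = 1/17280; (3j)²=1/2310 [(2 3 5; 2 -3 1)], sign=+1
I_A²/I_B² = (5/231)/(1/2310) = 50/1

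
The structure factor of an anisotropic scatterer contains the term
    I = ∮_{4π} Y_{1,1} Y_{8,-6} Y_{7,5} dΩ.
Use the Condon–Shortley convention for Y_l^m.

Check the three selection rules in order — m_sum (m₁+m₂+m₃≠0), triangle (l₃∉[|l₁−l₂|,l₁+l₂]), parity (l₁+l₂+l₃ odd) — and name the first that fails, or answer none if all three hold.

azimuthal sum: 1 − 6 + 5 = 0  ✓
7 ≤ 7 ≤ 9 (triangle on l)  ✓
L = 1 + 8 + 7 = 16 (even)  ✓

none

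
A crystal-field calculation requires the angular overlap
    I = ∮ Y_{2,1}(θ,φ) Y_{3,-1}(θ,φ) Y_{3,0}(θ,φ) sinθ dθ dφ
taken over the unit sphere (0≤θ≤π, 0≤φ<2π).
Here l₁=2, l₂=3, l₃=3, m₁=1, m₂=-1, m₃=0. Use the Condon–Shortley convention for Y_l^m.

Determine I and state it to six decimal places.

m-sum 0 ✓  L=8 even ✓  1≤3≤5 ✓
Π(2lᵢ+1) = 5×7×7 = 245
triangle coeff Δ(2,3,3) = 1/3780
Σ_t [0,2]: t=0:+1/24 t=1:−1/4 t=2:+1/24 = -1/6
(3j)²=4/105 [(2 3 3; 0 0 0)], sign=+1
Σ_t [0,1]: t=0:+1/8 t=1:−1/12 = 1/24
(3j)²=1/210 [(2 3 3; 1 -1 0)], sign=-1
⇒ 4πI² = 2/45
I = (-1)√(2/45/(4π)) = -0.05947080

-0.059471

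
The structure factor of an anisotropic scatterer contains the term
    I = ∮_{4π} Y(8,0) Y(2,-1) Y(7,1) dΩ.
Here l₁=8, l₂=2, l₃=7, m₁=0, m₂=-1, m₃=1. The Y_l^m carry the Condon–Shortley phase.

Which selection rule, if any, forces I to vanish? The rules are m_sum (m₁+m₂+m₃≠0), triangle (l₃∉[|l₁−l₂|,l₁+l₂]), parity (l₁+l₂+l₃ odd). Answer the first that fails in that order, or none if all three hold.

azimuthal sum: 0 − 1 + 1 = 0  ✓
6 ≤ 7 ≤ 10 (triangle on l)  ✓
L = 8 + 2 + 7 = 17 (odd)  ✗

parity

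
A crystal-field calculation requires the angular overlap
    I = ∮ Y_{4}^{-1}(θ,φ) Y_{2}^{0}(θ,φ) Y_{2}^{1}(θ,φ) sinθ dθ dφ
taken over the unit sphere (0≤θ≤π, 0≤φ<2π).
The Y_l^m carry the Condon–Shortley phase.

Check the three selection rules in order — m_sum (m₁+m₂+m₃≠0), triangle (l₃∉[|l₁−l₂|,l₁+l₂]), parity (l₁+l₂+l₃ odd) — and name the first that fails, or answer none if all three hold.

none

Σmᵢ = 0  ✓
l₃∈[|l₁−l₂|,l₁+l₂]=[2,6], have l₃=2  ✓
Σlᵢ = 8 ⇒ even  ✓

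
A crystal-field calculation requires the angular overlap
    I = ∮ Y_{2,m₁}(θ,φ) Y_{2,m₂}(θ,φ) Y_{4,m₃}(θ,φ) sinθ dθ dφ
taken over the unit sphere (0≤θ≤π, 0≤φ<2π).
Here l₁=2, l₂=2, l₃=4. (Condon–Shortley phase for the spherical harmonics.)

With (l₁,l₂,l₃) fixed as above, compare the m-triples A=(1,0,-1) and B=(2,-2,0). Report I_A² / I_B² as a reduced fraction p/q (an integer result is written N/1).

30/1

Same 2,2,4: normalisation and zero-m 3j drop out of the ratio.
A: Δ: 0! 4! 4! / 9! → 1/630; sum: t=0:+1/24 = 1/24; 3j²(2 2 4; 1 0 -1) = Δ·Π!·Σ² = 1/21  (sign -1)
B: Δ: 0! 4! 4! / 9! → 1/630; sum: t=0:+1/576 = 1/576; 3j²(2 2 4; 2 -2 0) = Δ·Π!·Σ² = 1/630  (sign +1)
I_A²/I_B² = (1/21)/(1/630) = 30/1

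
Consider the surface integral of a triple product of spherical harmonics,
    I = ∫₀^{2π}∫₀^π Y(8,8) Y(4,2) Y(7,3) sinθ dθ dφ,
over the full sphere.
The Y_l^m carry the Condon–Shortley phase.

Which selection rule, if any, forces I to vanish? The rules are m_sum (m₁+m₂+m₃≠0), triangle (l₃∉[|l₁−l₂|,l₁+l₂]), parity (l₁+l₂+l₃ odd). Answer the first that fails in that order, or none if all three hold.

azimuthal sum: 8 + 2 + 3 = 13  ✗
4 ≤ 7 ≤ 12 (triangle on l)
L = 8 + 4 + 7 = 19 (odd)

m_sum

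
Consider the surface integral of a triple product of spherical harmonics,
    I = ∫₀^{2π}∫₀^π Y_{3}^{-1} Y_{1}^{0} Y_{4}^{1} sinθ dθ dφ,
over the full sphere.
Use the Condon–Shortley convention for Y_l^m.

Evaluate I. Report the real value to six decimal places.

m-sum 0 ✓  L=8 even ✓  2≤4≤4 ✓
Π(2lᵢ+1) = 7×3×9 = 189
triangle coeff Δ(3,1,4) = 1/252
Σ_t [0,0]: t=0:+1/36 = 1/36
(3j)²=4/63 [(3 1 4; 0 0 0)], sign=+1
Σ_t [0,0]: t=0:+1/48 = 1/48
(3j)²=5/84 [(3 1 4; -1 0 1)], sign=-1
⇒ 4πI² = 5/7
I = (-1)√(5/7/(4π)) = -0.23841361

-0.238414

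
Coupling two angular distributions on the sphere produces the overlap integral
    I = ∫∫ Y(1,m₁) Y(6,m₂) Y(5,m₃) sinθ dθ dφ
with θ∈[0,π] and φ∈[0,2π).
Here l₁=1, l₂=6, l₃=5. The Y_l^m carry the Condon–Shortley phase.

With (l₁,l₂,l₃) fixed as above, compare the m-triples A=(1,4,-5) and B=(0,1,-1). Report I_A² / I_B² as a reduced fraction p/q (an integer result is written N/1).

1/35

l's match ⇒ only the (l;m) 3-j factors differ between A and B.
A: triangle coeff Δ(1,6,5) = 1/858; Σ_t [0,0]: t=0:+1/7257600 = 1/7257600; (3j)²=1/858 [(1 6 5; 1 4 -5)], sign=+1
B: triangle coeff Δ(1,6,5) = 1/858; Σ_t [1,1]: t=1:−1/17280 = -1/17280; (3j)²=35/858 [(1 6 5; 0 1 -1)], sign=-1
I_A²/I_B² = (1/858)/(35/858) = 1/35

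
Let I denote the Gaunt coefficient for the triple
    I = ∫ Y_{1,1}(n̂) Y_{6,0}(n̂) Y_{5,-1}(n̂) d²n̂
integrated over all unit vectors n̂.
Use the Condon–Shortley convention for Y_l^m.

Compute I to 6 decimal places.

0.158246

m-sum 0 ✓  L=12 even ✓  5≤5≤7 ✓
Π(2lᵢ+1) = 3×13×11 = 429
triangle coeff Δ(1,6,5) = 1/858
Σ_t [1,1]: t=1:−1/14400 = -1/14400
(3j)²=6/143 [(1 6 5; 0 0 0)], sign=+1
Σ_t [0,0]: t=0:+1/34560 = 1/34560
(3j)²=5/286 [(1 6 5; 1 0 -1)], sign=+1
⇒ 4πI² = 45/143
I = (+1)√(45/143/(4π)) = 0.15824621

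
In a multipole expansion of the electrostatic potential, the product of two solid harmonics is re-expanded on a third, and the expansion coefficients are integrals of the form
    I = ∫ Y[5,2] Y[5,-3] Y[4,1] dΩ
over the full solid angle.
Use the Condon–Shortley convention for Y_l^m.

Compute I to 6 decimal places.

m-sum 0 ✓  L=14 even ✓  0≤4≤10 ✓
Π(2lᵢ+1) = 11×11×9 = 1089
triangle coeff Δ(5,5,4) = 1/3153150
Σ_t [1,5]: t=1:−1/69120 t=2:+1/1728 t=3:−1/576 t=4:+1/1728 t=5:−1/69120 = -7/11520
(3j)²=2/143 [(5 5 4; 0 0 0)], sign=-1
Σ_t [0,2]: t=0:+1/17280 t=1:−1/2880 t=2:+1/6912 = -1/6912
(3j)²=5/429 [(5 5 4; 2 -3 1)], sign=+1
⇒ 4πI² = 30/169
I = (-1)√(30/169/(4π)) = -0.11885360

-0.118854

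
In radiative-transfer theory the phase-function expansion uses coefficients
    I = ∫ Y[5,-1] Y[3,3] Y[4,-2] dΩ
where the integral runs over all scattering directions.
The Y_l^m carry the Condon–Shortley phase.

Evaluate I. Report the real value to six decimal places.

Checks pass: Σm=0; 12 even; l₃=4∈[2,8].
(2·5+1)(2·3+1)(2·4+1) = 693
Δ: 4! 6! 2! / 13! → 1/180180
sum: t=1:−1/576 t=2:+1/144 t=3:−1/576 = 1/288
3j²(5 3 4; 0 0 0) = Δ·Π!·Σ² = 20/1001  (sign +1)
sum: t=4:+1/2304 = 1/2304
3j²(5 3 4; -1 3 -2) = Δ·Π!·Σ² = 75/4004  (sign +1)
combine: 4πI² = 693·20/1001·75/4004 = 3375/13013
take √, sign +1: I = 0.14366244

0.143662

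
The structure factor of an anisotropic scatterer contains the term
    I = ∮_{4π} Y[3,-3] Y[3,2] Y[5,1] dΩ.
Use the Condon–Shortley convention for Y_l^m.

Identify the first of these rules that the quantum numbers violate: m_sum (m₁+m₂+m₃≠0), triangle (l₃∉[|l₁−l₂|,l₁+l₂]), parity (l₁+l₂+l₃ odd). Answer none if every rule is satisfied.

parity

m₁+m₂+m₃ = -3 + 2 + 1 = 0  ✓
triangle: |3−3|=0 ≤ l₃=5 ≤ 3+3=6  ✓
parity: l₁+l₂+l₃ = 11 is odd  ✗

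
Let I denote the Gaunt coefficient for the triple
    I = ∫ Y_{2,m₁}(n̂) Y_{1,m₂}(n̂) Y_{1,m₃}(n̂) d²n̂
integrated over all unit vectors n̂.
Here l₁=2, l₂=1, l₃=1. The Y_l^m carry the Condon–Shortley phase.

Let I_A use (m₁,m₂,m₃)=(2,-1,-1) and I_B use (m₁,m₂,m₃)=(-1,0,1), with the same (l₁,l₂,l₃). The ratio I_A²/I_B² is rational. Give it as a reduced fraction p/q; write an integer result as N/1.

2/1

Shared (l₁,l₂,l₃)=(2,1,1): N and (l;000)² cancel in I_A²/I_B².
A: Δ = 2!·2!·0!/5! = 1/30; Racah Σ t=0..0: t=0:+1/4 = 1/4; ⇒ 3j(2 1 1; 2 -1 -1)² = 1/5, sgn +1
B: Δ = 2!·2!·0!/5! = 1/30; Racah Σ t=1..1: t=1:−1/2 = -1/2; ⇒ 3j(2 1 1; -1 0 1)² = 1/10, sgn -1
I_A²/I_B² = (1/5)/(1/10) = 2/1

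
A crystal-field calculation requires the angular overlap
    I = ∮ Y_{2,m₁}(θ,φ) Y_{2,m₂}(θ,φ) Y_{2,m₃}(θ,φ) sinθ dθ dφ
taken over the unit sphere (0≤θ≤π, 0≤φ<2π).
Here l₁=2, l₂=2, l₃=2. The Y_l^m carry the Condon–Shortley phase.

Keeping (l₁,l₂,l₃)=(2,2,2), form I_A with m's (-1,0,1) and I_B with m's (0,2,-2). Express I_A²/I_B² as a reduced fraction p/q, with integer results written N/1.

l's match ⇒ only the (l;m) 3-j factors differ between A and B.
A: triangle coeff Δ(2,2,2) = 1/630; Σ_t [1,2]: t=1:−1/2 t=2:+1/4 = -1/4; (3j)²=1/70 [(2 2 2; -1 0 1)], sign=+1
B: triangle coeff Δ(2,2,2) = 1/630; Σ_t [2,2]: t=2:+1/8 = 1/8; (3j)²=2/35 [(2 2 2; 0 2 -2)], sign=+1
I_A²/I_B² = (1/70)/(2/35) = 1/4

1/4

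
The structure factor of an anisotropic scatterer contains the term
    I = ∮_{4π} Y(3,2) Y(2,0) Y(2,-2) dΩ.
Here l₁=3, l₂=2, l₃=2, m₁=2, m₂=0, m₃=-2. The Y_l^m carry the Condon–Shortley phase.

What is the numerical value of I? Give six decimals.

l₁+l₂+l₃=7 is odd: 3j(l;000)=0 ⇒ I=0

0.000000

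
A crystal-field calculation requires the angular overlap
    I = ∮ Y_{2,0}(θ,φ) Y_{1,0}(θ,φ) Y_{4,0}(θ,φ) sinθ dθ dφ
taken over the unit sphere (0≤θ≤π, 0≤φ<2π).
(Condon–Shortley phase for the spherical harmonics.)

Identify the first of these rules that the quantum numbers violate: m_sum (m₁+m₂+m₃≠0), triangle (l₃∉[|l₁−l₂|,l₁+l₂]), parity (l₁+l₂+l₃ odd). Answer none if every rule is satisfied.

azimuthal sum: 0 + 0 + 0 = 0  ✓
1 ≤ 4 ≤ 3 (triangle on l)  ✗
L = 2 + 1 + 4 = 7 (odd)

triangle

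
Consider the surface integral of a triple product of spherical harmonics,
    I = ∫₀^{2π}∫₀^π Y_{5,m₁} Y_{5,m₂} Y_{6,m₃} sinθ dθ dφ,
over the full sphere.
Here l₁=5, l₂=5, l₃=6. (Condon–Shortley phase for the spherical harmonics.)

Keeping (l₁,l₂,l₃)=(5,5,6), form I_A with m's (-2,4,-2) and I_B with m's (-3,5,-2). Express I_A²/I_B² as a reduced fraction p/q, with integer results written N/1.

l's match ⇒ only the (l;m) 3-j factors differ between A and B.
A: triangle coeff Δ(5,5,6) = 1/28588560; Σ_t [3,4]: t=3:−1/207360 t=4:+1/103680 = 1/207360; (3j)²=21/2431 [(5 5 6; -2 4 -2)], sign=+1
B: triangle coeff Δ(5,5,6) = 1/28588560; Σ_t [4,4]: t=4:+1/829440 = 1/829440; (3j)²=35/2431 [(5 5 6; -3 5 -2)], sign=+1
I_A²/I_B² = (21/2431)/(35/2431) = 3/5

3/5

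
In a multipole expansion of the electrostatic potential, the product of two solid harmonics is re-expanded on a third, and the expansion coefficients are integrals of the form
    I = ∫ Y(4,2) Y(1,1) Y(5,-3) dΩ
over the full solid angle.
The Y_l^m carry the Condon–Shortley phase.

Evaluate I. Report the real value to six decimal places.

-0.259847

Checks pass: Σm=0; 10 even; l₃=5∈[3,5].
(2·4+1)(2·1+1)(2·5+1) = 297
Δ: 0! 8! 2! / 11! → 1/495
sum: t=0:+1/576 = 1/576
3j²(4 1 5; 0 0 0) = Δ·Π!·Σ² = 5/99  (sign -1)
sum: t=0:+1/2880 = 1/2880
3j²(4 1 5; 2 1 -3) = Δ·Π!·Σ² = 28/495  (sign +1)
combine: 4πI² = 297·5/99·28/495 = 28/33
take √, sign -1: I = -0.25984664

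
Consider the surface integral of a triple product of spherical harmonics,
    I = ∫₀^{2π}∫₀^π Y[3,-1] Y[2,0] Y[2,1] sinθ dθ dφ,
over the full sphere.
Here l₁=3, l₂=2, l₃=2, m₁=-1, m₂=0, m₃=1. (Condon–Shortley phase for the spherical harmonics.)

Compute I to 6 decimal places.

Σlᵢ=7 odd — θ-integrand is odd under cosθ→−cosθ; I=0

0.000000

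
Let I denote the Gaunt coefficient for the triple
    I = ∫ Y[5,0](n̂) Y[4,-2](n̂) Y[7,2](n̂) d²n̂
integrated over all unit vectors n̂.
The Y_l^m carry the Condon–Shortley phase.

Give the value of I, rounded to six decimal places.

-0.014400

Rules hold: Σm=0, L=16 even, 1≤7≤9.
N = 11·9·15 = 1485
Δ = 2!·8!·6!/17! = 1/6126120
Racah Σ t=0..2: t=0:+1/69120 t=1:−1/20736 t=2:+1/69120 = -1/51840
⇒ 3j(5 4 7; 0 0 0)² = 280/21879, sgn +1
Racah Σ t=0..2: t=0:+1/69120 t=1:−1/69120 t=2:+1/1036800 = 1/1036800
⇒ 3j(5 4 7; 0 -2 2)² = 1/7293, sgn -1
4πI² = N·(3j₀)²·(3jₘ)² = 1400/537251
I = -1·√(0.00260586/4π) = -0.01440026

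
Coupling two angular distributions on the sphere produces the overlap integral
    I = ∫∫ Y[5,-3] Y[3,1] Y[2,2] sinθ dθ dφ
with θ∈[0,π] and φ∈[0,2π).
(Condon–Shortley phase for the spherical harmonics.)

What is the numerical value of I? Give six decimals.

m-sum 0 ✓  L=10 even ✓  2≤2≤8 ✓
Π(2lᵢ+1) = 11×7×5 = 385
triangle coeff Δ(5,3,2) = 1/2310
Σ_t [3,3]: t=3:−1/144 = -1/144
(3j)²=10/231 [(5 3 2; 0 0 0)], sign=-1
Σ_t [4,4]: t=4:+1/1152 = 1/1152
(3j)²=1/33 [(5 3 2; -3 1 2)], sign=+1
⇒ 4πI² = 50/99
I = (-1)√(50/99/(4π)) = -0.20047604

-0.200476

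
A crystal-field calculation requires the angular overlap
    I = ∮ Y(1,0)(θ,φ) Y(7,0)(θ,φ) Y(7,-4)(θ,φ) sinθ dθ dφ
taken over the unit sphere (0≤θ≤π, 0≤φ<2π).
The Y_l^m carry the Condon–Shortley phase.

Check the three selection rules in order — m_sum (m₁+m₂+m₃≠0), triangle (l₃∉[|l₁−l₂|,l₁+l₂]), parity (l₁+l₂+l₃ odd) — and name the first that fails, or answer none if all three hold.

m_sum

azimuthal sum: 0 + 0 − 4 = -4  ✗
6 ≤ 7 ≤ 8 (triangle on l)
L = 1 + 7 + 7 = 15 (odd)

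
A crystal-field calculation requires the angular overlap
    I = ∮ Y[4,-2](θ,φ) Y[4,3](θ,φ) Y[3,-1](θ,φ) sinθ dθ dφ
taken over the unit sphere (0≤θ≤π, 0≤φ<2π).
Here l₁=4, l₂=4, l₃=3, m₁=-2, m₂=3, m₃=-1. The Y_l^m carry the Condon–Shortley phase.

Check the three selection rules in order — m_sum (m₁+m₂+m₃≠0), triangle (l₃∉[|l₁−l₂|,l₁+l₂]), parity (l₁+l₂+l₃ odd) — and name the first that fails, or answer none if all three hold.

parity

azimuthal sum: -2 + 3 − 1 = 0  ✓
0 ≤ 3 ≤ 8 (triangle on l)  ✓
L = 4 + 4 + 3 = 11 (odd)  ✗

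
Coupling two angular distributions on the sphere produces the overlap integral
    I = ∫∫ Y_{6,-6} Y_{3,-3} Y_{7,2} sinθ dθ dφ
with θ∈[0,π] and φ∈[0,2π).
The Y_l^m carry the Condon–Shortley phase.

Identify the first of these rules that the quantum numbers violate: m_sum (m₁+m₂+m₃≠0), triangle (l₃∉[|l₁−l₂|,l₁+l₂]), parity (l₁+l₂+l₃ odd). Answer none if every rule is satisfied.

azimuthal sum: -6 − 3 + 2 = -7  ✗
3 ≤ 7 ≤ 9 (triangle on l)
L = 6 + 3 + 7 = 16 (even)

m_sum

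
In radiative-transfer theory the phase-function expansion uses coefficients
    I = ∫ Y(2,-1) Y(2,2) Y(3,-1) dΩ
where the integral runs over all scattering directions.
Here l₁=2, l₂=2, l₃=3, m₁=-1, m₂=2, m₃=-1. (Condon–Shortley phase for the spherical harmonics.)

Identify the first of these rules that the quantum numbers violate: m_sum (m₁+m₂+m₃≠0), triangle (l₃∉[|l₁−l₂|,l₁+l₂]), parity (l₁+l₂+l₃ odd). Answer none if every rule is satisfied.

parity

m₁+m₂+m₃ = -1 + 2 − 1 = 0  ✓
triangle: |2−2|=0 ≤ l₃=3 ≤ 2+2=4  ✓
parity: l₁+l₂+l₃ = 7 is odd  ✗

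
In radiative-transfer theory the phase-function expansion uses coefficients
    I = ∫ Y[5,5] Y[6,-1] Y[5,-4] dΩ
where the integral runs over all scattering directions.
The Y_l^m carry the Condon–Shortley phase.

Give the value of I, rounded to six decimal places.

-0.094319

m-sum 0 ✓  L=16 even ✓  1≤5≤11 ✓
Π(2lᵢ+1) = 11×13×11 = 1573
triangle coeff Δ(5,6,5) = 1/28588560
Σ_t [1,5]: t=1:−1/345600 t=2:+1/13824 t=3:−1/5184 t=4:+1/13824 t=5:−1/345600 = -7/129600
(3j)²=80/7293 [(5 6 5; 0 0 0)], sign=+1
Σ_t [0,0]: t=0:+1/2073600 = 1/2073600
(3j)²=63/9724 [(5 6 5; 5 -1 -4)], sign=-1
⇒ 4πI² = 420/3757
I = (-1)√(420/3757/(4π)) = -0.09431898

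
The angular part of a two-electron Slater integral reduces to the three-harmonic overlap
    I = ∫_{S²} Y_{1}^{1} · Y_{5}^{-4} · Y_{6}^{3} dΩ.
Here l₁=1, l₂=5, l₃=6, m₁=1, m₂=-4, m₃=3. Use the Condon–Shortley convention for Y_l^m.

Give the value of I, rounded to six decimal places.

m-sum 0 ✓  L=12 even ✓  4≤6≤6 ✓
Π(2lᵢ+1) = 3×11×13 = 429
triangle coeff Δ(1,5,6) = 1/858
Σ_t [0,0]: t=0:+1/14400 = 1/14400
(3j)²=6/143 [(1 5 6; 0 0 0)], sign=+1
Σ_t [0,0]: t=0:+1/725760 = 1/725760
(3j)²=1/286 [(1 5 6; 1 -4 3)], sign=-1
⇒ 4πI² = 9/143
I = (-1)√(9/143/(4π)) = -0.07076985

-0.070770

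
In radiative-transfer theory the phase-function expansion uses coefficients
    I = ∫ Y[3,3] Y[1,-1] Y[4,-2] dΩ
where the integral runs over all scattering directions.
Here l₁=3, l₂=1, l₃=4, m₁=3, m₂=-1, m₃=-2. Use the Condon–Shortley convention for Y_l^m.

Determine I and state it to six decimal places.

m-sum 0 ✓  L=8 even ✓  2≤4≤4 ✓
Π(2lᵢ+1) = 7×3×9 = 189
triangle coeff Δ(3,1,4) = 1/252
Σ_t [0,0]: t=0:+1/36 = 1/36
(3j)²=4/63 [(3 1 4; 0 0 0)], sign=+1
Σ_t [0,0]: t=0:+1/1440 = 1/1440
(3j)²=1/252 [(3 1 4; 3 -1 -2)], sign=+1
⇒ 4πI² = 1/21
I = (+1)√(1/21/(4π)) = 0.06155813

0.061558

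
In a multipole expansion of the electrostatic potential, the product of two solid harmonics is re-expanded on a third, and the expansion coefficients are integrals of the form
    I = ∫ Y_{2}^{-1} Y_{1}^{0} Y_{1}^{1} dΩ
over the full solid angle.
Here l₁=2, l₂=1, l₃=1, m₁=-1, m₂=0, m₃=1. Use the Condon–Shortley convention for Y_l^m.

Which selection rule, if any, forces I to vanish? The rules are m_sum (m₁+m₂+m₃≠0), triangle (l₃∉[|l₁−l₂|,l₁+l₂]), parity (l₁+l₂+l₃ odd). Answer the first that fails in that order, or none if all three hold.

none

Σmᵢ = 0  ✓
l₃∈[|l₁−l₂|,l₁+l₂]=[1,3], have l₃=1  ✓
Σlᵢ = 4 ⇒ even  ✓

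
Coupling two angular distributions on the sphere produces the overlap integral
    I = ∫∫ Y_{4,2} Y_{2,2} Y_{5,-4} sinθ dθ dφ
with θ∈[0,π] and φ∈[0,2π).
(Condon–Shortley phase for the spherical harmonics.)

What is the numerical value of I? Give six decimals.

0.000000

Σlᵢ=11 odd — θ-integrand is odd under cosθ→−cosθ; I=0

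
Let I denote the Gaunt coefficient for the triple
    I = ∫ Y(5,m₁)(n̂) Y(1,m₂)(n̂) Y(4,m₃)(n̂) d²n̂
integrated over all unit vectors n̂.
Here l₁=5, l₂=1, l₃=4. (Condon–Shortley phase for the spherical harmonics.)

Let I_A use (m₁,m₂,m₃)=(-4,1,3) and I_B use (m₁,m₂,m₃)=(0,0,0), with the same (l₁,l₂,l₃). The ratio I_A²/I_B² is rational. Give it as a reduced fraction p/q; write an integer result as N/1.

36/25

Same 5,1,4: normalisation and zero-m 3j drop out of the ratio.
A: Δ: 2! 8! 0! / 11! → 1/495; sum: t=2:+1/10080 = 1/10080; 3j²(5 1 4; -4 1 3) = Δ·Π!·Σ² = 4/55  (sign -1)
B: Δ: 2! 8! 0! / 11! → 1/495; sum: t=1:−1/576 = -1/576; 3j²(5 1 4; 0 0 0) = Δ·Π!·Σ² = 5/99  (sign -1)
I_A²/I_B² = (4/55)/(5/99) = 36/25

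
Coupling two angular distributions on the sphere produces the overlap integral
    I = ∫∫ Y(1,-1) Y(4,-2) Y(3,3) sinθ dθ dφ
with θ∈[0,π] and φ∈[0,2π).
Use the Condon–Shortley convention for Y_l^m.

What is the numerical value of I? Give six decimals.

0.061558

m-sum 0 ✓  L=8 even ✓  3≤3≤5 ✓
Π(2lᵢ+1) = 3×9×7 = 189
triangle coeff Δ(1,4,3) = 1/252
Σ_t [1,1]: t=1:−1/36 = -1/36
(3j)²=4/63 [(1 4 3; 0 0 0)], sign=+1
Σ_t [2,2]: t=2:+1/1440 = 1/1440
(3j)²=1/252 [(1 4 3; -1 -2 3)], sign=+1
⇒ 4πI² = 1/21
I = (+1)√(1/21/(4π)) = 0.06155813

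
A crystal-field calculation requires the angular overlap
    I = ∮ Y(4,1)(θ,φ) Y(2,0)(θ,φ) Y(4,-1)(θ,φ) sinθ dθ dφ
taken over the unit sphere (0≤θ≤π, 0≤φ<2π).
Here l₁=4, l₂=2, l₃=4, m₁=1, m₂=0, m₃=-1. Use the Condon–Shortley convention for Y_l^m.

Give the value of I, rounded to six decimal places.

-0.139264

Rules hold: Σm=0, L=10 even, 2≤4≤6.
N = 9·5·9 = 405
Δ = 2!·6!·2!/11! = 1/13860
Racah Σ t=0..2: t=0:+1/192 t=1:−1/36 t=2:+1/192 = -5/288
⇒ 3j(4 2 4; 0 0 0)² = 20/693, sgn -1
Racah Σ t=0..2: t=0:+1/144 t=1:−1/48 t=2:+1/480 = -17/1440
⇒ 3j(4 2 4; 1 0 -1)² = 289/13860, sgn +1
4πI² = N·(3j₀)²·(3jₘ)² = 1445/5929
I = -1·√(0.243717/4π) = -0.13926381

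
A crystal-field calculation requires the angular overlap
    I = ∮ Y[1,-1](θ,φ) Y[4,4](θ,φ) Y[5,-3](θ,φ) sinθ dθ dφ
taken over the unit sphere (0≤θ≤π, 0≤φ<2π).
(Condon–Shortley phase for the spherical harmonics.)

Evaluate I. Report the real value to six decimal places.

Rules hold: Σm=0, L=10 even, 3≤5≤5.
N = 3·9·11 = 297
Δ = 0!·2!·8!/11! = 1/495
Racah Σ t=0..0: t=0:+1/576 = 1/576
⇒ 3j(1 4 5; 0 0 0)² = 5/99, sgn -1
Racah Σ t=0..0: t=0:+1/80640 = 1/80640
⇒ 3j(1 4 5; -1 4 -3)² = 1/495, sgn +1
4πI² = N·(3j₀)²·(3jₘ)² = 1/33
I = -1·√(0.030303/4π) = -0.04910640

-0.049106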